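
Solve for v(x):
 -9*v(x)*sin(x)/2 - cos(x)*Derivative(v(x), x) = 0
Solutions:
 v(x) = C1*cos(x)^(9/2)


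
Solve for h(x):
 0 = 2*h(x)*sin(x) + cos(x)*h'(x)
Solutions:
 h(x) = C1*cos(x)^2


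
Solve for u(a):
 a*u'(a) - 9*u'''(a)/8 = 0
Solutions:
 u(a) = C1 + Integral(C2*airyai(2*3^(1/3)*a/3) + C3*airybi(2*3^(1/3)*a/3), a)


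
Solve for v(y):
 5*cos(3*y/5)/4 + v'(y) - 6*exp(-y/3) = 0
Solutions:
 v(y) = C1 - 25*sin(3*y/5)/12 - 18*exp(-y/3)


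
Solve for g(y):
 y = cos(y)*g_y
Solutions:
 g(y) = C1 + Integral(y/cos(y), y)


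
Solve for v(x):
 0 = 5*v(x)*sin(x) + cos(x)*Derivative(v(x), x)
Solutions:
 v(x) = C1*cos(x)^5


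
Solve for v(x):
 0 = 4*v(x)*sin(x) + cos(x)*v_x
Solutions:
 v(x) = C1*cos(x)^4


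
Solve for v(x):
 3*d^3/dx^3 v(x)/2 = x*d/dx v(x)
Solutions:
 v(x) = C1 + Integral(C2*airyai(2^(1/3)*3^(2/3)*x/3) + C3*airybi(2^(1/3)*3^(2/3)*x/3), x)


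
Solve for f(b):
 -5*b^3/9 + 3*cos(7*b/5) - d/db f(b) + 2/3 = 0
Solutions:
 f(b) = C1 - 5*b^4/36 + 2*b/3 + 15*sin(7*b/5)/7


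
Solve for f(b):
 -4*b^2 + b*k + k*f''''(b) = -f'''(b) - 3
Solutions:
 f(b) = C1 + C2*b + C3*b^2 + C4*exp(-b/k) + b^5/15 - 3*b^4*k/8 + b^3*(3*k^2 - 1)/2


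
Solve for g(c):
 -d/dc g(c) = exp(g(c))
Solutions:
 g(c) = log(1/(C1 + c))


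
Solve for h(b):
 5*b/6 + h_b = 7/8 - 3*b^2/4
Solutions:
 h(b) = C1 - b^3/4 - 5*b^2/12 + 7*b/8


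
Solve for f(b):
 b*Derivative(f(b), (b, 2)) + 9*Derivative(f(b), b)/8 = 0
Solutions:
 f(b) = C1 + C2/b^(1/8)


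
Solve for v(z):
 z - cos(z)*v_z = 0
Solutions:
 v(z) = C1 + Integral(z/cos(z), z)


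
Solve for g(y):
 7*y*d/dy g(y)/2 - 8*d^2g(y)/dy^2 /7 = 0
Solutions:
 g(y) = C1 + C2*erfi(7*sqrt(2)*y/8)


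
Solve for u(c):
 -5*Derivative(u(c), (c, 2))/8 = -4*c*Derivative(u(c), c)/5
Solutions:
 u(c) = C1 + C2*erfi(4*c/5)


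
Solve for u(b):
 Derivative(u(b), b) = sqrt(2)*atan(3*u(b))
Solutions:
 Integral(1/atan(3*_y), (_y, u(b))) = C1 + sqrt(2)*b


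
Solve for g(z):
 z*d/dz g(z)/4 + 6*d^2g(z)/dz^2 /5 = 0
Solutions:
 g(z) = C1 + C2*erf(sqrt(15)*z/12)


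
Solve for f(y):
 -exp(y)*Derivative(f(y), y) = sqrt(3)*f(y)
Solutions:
 f(y) = C1*exp(sqrt(3)*exp(-y))


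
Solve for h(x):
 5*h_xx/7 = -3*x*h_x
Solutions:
 h(x) = C1 + C2*erf(sqrt(210)*x/10)


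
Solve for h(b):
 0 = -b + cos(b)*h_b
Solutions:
 h(b) = C1 + Integral(b/cos(b), b)


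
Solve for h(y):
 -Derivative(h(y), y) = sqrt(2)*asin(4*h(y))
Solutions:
 Integral(1/asin(4*_y), (_y, h(y))) = C1 - sqrt(2)*y


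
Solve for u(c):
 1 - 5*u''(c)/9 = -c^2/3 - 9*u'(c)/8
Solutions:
 u(c) = C1 + C2*exp(81*c/40) - 8*c^3/81 - 320*c^2/2187 - 183064*c/177147


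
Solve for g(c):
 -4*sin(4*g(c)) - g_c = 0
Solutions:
 g(c) = -acos((-C1 - exp(32*c))/(C1 - exp(32*c)))/4 + pi/2
 g(c) = acos((-C1 - exp(32*c))/(C1 - exp(32*c)))/4


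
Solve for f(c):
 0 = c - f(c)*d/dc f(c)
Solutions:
 f(c) = -sqrt(C1 + c^2)
 f(c) = sqrt(C1 + c^2)


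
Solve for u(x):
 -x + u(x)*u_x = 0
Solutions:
 u(x) = -sqrt(C1 + x^2)
 u(x) = sqrt(C1 + x^2)


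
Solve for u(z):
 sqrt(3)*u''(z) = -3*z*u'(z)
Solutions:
 u(z) = C1 + C2*erf(sqrt(2)*3^(1/4)*z/2)


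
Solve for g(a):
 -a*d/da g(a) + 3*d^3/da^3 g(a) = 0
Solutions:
 g(a) = C1 + Integral(C2*airyai(3^(2/3)*a/3) + C3*airybi(3^(2/3)*a/3), a)


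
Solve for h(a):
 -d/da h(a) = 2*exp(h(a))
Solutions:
 h(a) = log(1/(C1 + 2*a))


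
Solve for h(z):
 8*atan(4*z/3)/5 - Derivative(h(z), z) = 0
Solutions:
 h(z) = C1 + 8*z*atan(4*z/3)/5 - 3*log(16*z^2 + 9)/5


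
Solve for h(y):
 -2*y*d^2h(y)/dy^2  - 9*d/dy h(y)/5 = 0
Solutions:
 h(y) = C1 + C2*y^(1/10)


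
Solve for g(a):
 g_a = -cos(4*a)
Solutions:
 g(a) = C1 - sin(4*a)/4


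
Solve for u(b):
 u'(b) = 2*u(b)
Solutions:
 u(b) = C1*exp(2*b)


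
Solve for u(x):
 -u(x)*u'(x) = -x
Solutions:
 u(x) = -sqrt(C1 + x^2)
 u(x) = sqrt(C1 + x^2)


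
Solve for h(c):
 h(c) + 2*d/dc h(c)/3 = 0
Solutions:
 h(c) = C1*exp(-3*c/2)


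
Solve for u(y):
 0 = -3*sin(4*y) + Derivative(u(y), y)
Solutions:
 u(y) = C1 - 3*cos(4*y)/4


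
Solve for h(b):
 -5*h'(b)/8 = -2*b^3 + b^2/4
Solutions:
 h(b) = C1 + 4*b^4/5 - 2*b^3/15


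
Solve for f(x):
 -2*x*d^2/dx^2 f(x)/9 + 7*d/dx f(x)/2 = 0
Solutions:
 f(x) = C1 + C2*x^(67/4)


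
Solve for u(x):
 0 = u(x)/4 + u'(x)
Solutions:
 u(x) = C1*exp(-x/4)


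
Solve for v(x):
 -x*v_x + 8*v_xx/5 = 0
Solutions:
 v(x) = C1 + C2*erfi(sqrt(5)*x/4)


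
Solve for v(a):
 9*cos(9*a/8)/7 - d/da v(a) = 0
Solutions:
 v(a) = C1 + 8*sin(9*a/8)/7


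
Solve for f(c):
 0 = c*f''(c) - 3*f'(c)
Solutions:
 f(c) = C1 + C2*c^4


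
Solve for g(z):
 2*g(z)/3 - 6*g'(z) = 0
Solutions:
 g(z) = C1*exp(z/9)


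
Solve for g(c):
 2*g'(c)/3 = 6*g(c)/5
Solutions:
 g(c) = C1*exp(9*c/5)


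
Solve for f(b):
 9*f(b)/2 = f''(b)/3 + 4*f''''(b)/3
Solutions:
 f(b) = C1*exp(-sqrt(2)*b*sqrt(-1 + sqrt(217))/4) + C2*exp(sqrt(2)*b*sqrt(-1 + sqrt(217))/4) + C3*sin(sqrt(2)*b*sqrt(1 + sqrt(217))/4) + C4*cos(sqrt(2)*b*sqrt(1 + sqrt(217))/4)


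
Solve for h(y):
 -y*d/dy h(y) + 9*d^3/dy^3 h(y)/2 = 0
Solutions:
 h(y) = C1 + Integral(C2*airyai(6^(1/3)*y/3) + C3*airybi(6^(1/3)*y/3), y)


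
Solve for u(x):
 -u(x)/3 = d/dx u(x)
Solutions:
 u(x) = C1*exp(-x/3)


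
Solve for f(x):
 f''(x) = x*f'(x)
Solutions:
 f(x) = C1 + C2*erfi(sqrt(2)*x/2)


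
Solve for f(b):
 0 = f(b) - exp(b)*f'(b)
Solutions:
 f(b) = C1*exp(-exp(-b))


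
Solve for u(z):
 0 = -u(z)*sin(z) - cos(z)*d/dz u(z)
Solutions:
 u(z) = C1*cos(z)


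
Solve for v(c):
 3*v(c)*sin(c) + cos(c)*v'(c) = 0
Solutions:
 v(c) = C1*cos(c)^3


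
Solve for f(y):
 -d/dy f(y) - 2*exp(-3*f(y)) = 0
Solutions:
 f(y) = log(C1 - 6*y)/3
 f(y) = log((-3^(1/3) - 3^(5/6)*I)*(C1 - 2*y)^(1/3)/2)
 f(y) = log((-3^(1/3) + 3^(5/6)*I)*(C1 - 2*y)^(1/3)/2)


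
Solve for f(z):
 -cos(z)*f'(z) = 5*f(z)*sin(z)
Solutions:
 f(z) = C1*cos(z)^5


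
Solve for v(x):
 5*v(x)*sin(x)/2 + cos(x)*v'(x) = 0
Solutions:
 v(x) = C1*cos(x)^(5/2)


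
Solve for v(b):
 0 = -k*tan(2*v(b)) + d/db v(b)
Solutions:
 v(b) = -asin(C1*exp(2*b*k))/2 + pi/2
 v(b) = asin(C1*exp(2*b*k))/2


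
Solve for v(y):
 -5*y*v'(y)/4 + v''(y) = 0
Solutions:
 v(y) = C1 + C2*erfi(sqrt(10)*y/4)


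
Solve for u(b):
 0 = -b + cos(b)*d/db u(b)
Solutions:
 u(b) = C1 + Integral(b/cos(b), b)


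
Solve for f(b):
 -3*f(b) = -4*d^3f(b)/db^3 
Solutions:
 f(b) = C3*exp(6^(1/3)*b/2) + (C1*sin(2^(1/3)*3^(5/6)*b/4) + C2*cos(2^(1/3)*3^(5/6)*b/4))*exp(-6^(1/3)*b/4)


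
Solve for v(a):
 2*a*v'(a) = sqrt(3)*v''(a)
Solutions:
 v(a) = C1 + C2*erfi(3^(3/4)*a/3)


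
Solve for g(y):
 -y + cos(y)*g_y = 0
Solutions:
 g(y) = C1 + Integral(y/cos(y), y)


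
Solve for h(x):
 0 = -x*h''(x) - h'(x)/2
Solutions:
 h(x) = C1 + C2*sqrt(x)


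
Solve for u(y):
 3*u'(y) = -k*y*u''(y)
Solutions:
 u(y) = C1 + y^(((re(k) - 3)*re(k) + im(k)^2)/(re(k)^2 + im(k)^2))*(C2*sin(3*log(y)*Abs(im(k))/(re(k)^2 + im(k)^2)) + C3*cos(3*log(y)*im(k)/(re(k)^2 + im(k)^2)))


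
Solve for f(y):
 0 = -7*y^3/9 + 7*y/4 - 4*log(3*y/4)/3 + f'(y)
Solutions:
 f(y) = C1 + 7*y^4/36 - 7*y^2/8 + 4*y*log(y)/3 - 8*y*log(2)/3 - 4*y/3 + 4*y*log(3)/3


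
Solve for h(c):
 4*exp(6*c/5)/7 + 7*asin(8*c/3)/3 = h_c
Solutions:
 h(c) = C1 + 7*c*asin(8*c/3)/3 + 7*sqrt(9 - 64*c^2)/24 + 10*exp(6*c/5)/21


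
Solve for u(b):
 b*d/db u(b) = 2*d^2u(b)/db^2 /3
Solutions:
 u(b) = C1 + C2*erfi(sqrt(3)*b/2)


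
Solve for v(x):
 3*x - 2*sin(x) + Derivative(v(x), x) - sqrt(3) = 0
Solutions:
 v(x) = C1 - 3*x^2/2 + sqrt(3)*x - 2*cos(x)


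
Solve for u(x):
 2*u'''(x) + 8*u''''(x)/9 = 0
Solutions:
 u(x) = C1 + C2*x + C3*x^2 + C4*exp(-9*x/4)


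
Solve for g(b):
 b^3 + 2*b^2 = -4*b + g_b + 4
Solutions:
 g(b) = C1 + b^4/4 + 2*b^3/3 + 2*b^2 - 4*b


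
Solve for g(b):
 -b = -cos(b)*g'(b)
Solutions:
 g(b) = C1 + Integral(b/cos(b), b)


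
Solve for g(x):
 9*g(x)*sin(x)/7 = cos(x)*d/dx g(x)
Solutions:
 g(x) = C1/cos(x)^(9/7)


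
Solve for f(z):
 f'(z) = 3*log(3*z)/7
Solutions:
 f(z) = C1 + 3*z*log(z)/7 - 3*z/7 + 3*z*log(3)/7


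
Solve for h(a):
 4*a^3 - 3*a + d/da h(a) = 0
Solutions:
 h(a) = C1 - a^4 + 3*a^2/2


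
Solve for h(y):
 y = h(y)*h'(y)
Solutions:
 h(y) = -sqrt(C1 + y^2)
 h(y) = sqrt(C1 + y^2)


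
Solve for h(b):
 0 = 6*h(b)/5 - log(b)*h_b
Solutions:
 h(b) = C1*exp(6*li(b)/5)


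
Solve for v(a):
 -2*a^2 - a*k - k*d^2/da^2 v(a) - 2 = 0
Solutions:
 v(a) = C1 + C2*a - a^4/(6*k) - a^3/6 - a^2/k


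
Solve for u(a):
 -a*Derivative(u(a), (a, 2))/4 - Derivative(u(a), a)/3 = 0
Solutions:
 u(a) = C1 + C2/a^(1/3)


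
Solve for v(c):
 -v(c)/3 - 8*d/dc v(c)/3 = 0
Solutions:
 v(c) = C1*exp(-c/8)


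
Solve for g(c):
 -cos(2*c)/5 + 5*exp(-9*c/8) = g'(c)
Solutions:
 g(c) = C1 - sin(2*c)/10 - 40*exp(-9*c/8)/9


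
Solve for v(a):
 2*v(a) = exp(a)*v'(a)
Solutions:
 v(a) = C1*exp(-2*exp(-a))


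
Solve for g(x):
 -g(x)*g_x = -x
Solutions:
 g(x) = -sqrt(C1 + x^2)
 g(x) = sqrt(C1 + x^2)


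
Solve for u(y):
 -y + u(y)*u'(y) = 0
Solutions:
 u(y) = -sqrt(C1 + y^2)
 u(y) = sqrt(C1 + y^2)


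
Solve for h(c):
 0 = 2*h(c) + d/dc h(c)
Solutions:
 h(c) = C1*exp(-2*c)


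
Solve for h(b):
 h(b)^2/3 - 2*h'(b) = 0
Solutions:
 h(b) = -6/(C1 + b)


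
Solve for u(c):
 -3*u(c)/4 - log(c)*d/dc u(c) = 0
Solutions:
 u(c) = C1*exp(-3*li(c)/4)


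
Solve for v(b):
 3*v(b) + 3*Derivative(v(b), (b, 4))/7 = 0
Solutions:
 v(b) = (C1*sin(sqrt(2)*7^(1/4)*b/2) + C2*cos(sqrt(2)*7^(1/4)*b/2))*exp(-sqrt(2)*7^(1/4)*b/2) + (C3*sin(sqrt(2)*7^(1/4)*b/2) + C4*cos(sqrt(2)*7^(1/4)*b/2))*exp(sqrt(2)*7^(1/4)*b/2)


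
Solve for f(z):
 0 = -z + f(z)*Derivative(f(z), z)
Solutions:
 f(z) = -sqrt(C1 + z^2)
 f(z) = sqrt(C1 + z^2)


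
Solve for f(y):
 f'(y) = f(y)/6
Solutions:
 f(y) = C1*exp(y/6)


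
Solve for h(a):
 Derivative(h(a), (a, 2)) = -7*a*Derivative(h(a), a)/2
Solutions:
 h(a) = C1 + C2*erf(sqrt(7)*a/2)


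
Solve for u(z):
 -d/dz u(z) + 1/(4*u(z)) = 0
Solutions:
 u(z) = -sqrt(C1 + 2*z)/2
 u(z) = sqrt(C1 + 2*z)/2


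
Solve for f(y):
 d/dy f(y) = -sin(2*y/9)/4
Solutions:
 f(y) = C1 + 9*cos(2*y/9)/8


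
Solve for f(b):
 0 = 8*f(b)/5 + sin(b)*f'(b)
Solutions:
 f(b) = C1*(cos(b) + 1)^(4/5)/(cos(b) - 1)^(4/5)


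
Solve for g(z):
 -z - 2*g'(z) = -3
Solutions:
 g(z) = C1 - z^2/4 + 3*z/2


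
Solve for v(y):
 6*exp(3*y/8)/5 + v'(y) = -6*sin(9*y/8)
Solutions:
 v(y) = C1 - 16*exp(3*y/8)/5 + 16*cos(9*y/8)/3


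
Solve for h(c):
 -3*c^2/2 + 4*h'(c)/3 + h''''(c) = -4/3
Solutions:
 h(c) = C1 + C4*exp(-6^(2/3)*c/3) + 3*c^3/8 - c + (C2*sin(2^(2/3)*3^(1/6)*c/2) + C3*cos(2^(2/3)*3^(1/6)*c/2))*exp(6^(2/3)*c/6)


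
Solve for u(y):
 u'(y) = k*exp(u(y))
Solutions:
 u(y) = log(-1/(C1 + k*y))


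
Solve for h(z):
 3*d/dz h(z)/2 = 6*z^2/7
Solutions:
 h(z) = C1 + 4*z^3/21


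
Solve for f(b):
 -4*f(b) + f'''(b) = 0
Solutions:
 f(b) = C3*exp(2^(2/3)*b) + (C1*sin(2^(2/3)*sqrt(3)*b/2) + C2*cos(2^(2/3)*sqrt(3)*b/2))*exp(-2^(2/3)*b/2)


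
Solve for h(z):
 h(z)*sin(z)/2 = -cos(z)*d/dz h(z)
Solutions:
 h(z) = C1*sqrt(cos(z))


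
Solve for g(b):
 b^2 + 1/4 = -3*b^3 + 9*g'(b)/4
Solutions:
 g(b) = C1 + b^4/3 + 4*b^3/27 + b/9


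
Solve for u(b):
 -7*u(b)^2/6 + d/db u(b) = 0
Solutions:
 u(b) = -6/(C1 + 7*b)


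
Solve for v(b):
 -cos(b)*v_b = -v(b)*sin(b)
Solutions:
 v(b) = C1/cos(b)


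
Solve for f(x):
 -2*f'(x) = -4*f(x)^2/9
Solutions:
 f(x) = -9/(C1 + 2*x)


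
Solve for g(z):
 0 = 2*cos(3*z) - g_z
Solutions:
 g(z) = C1 + 2*sin(3*z)/3


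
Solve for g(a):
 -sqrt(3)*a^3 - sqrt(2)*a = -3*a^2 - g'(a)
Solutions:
 g(a) = C1 + sqrt(3)*a^4/4 - a^3 + sqrt(2)*a^2/2


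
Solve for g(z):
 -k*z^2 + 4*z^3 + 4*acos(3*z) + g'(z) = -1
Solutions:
 g(z) = C1 + k*z^3/3 - z^4 - 4*z*acos(3*z) - z + 4*sqrt(1 - 9*z^2)/3


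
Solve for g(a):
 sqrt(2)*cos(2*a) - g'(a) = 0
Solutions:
 g(a) = C1 + sqrt(2)*sin(2*a)/2


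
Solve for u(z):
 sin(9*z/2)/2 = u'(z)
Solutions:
 u(z) = C1 - cos(9*z/2)/9


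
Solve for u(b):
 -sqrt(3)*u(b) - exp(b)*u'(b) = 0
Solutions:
 u(b) = C1*exp(sqrt(3)*exp(-b))


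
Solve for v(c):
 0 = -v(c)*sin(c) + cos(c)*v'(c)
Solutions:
 v(c) = C1/cos(c)


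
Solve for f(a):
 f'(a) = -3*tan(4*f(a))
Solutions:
 f(a) = -asin(C1*exp(-12*a))/4 + pi/4
 f(a) = asin(C1*exp(-12*a))/4


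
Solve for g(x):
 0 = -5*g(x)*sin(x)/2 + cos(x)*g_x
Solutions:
 g(x) = C1/cos(x)^(5/2)


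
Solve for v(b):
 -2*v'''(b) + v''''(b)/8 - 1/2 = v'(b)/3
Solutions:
 v(b) = C1 + C2*exp(b*(-2^(2/3)*(33*sqrt(17) + 1033)^(1/3) - 128*2^(1/3)/(33*sqrt(17) + 1033)^(1/3) + 32)/6)*sin(2^(1/3)*sqrt(3)*b*(-2^(1/3)*(33*sqrt(17) + 1033)^(1/3) + 128/(33*sqrt(17) + 1033)^(1/3))/6) + C3*exp(b*(-2^(2/3)*(33*sqrt(17) + 1033)^(1/3) - 128*2^(1/3)/(33*sqrt(17) + 1033)^(1/3) + 32)/6)*cos(2^(1/3)*sqrt(3)*b*(-2^(1/3)*(33*sqrt(17) + 1033)^(1/3) + 128/(33*sqrt(17) + 1033)^(1/3))/6) + C4*exp(b*(128*2^(1/3)/(33*sqrt(17) + 1033)^(1/3) + 16 + 2^(2/3)*(33*sqrt(17) + 1033)^(1/3))/3) - 3*b/2


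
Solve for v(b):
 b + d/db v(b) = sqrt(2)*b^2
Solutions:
 v(b) = C1 + sqrt(2)*b^3/3 - b^2/2


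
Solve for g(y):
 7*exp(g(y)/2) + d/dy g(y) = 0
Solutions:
 g(y) = 2*log(1/(C1 + 7*y)) + 2*log(2)


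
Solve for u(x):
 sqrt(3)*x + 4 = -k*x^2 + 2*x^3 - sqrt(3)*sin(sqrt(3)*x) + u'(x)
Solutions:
 u(x) = C1 + k*x^3/3 - x^4/2 + sqrt(3)*x^2/2 + 4*x - cos(sqrt(3)*x)


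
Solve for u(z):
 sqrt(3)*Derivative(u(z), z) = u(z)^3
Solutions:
 u(z) = -sqrt(6)*sqrt(-1/(C1 + sqrt(3)*z))/2
 u(z) = sqrt(6)*sqrt(-1/(C1 + sqrt(3)*z))/2


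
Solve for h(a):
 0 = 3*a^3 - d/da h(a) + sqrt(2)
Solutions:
 h(a) = C1 + 3*a^4/4 + sqrt(2)*a


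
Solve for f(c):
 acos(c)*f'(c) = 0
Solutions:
 f(c) = C1


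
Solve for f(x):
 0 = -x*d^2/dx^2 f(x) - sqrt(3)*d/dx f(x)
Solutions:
 f(x) = C1 + C2*x^(1 - sqrt(3))


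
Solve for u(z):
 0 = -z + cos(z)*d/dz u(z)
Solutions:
 u(z) = C1 + Integral(z/cos(z), z)


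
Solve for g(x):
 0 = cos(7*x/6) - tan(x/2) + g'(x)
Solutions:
 g(x) = C1 - 2*log(cos(x/2)) - 6*sin(7*x/6)/7


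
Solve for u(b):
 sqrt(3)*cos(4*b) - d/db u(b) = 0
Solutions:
 u(b) = C1 + sqrt(3)*sin(4*b)/4


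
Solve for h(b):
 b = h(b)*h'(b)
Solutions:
 h(b) = -sqrt(C1 + b^2)
 h(b) = sqrt(C1 + b^2)


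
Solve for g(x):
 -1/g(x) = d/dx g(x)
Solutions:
 g(x) = -sqrt(C1 - 2*x)
 g(x) = sqrt(C1 - 2*x)


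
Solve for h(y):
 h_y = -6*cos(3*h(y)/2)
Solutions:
 h(y) = -2*asin((C1 + exp(18*y))/(C1 - exp(18*y)))/3 + 2*pi/3
 h(y) = 2*asin((C1 + exp(18*y))/(C1 - exp(18*y)))/3


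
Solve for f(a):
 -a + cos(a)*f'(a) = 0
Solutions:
 f(a) = C1 + Integral(a/cos(a), a)


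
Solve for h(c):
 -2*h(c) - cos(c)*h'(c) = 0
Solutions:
 h(c) = C1*(sin(c) - 1)/(sin(c) + 1)


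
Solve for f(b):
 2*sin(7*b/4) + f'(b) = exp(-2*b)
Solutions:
 f(b) = C1 + 8*cos(7*b/4)/7 - exp(-2*b)/2


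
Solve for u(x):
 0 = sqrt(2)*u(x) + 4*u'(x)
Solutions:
 u(x) = C1*exp(-sqrt(2)*x/4)


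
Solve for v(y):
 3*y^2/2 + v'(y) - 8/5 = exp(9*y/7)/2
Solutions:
 v(y) = C1 - y^3/2 + 8*y/5 + 7*exp(9*y/7)/18


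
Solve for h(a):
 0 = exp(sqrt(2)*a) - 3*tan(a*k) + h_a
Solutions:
 h(a) = C1 + 3*Piecewise((-log(cos(a*k))/k, Ne(k, 0)), (0, True)) - sqrt(2)*exp(sqrt(2)*a)/2


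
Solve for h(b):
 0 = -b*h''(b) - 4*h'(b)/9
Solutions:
 h(b) = C1 + C2*b^(5/9)


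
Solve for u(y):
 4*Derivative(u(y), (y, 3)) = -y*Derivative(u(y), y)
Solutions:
 u(y) = C1 + Integral(C2*airyai(-2^(1/3)*y/2) + C3*airybi(-2^(1/3)*y/2), y)


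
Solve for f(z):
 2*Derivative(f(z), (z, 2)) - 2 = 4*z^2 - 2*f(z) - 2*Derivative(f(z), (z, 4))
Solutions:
 f(z) = 2*z^2 + (C1*sin(sqrt(3)*z/2) + C2*cos(sqrt(3)*z/2))*exp(-z/2) + (C3*sin(sqrt(3)*z/2) + C4*cos(sqrt(3)*z/2))*exp(z/2) - 3


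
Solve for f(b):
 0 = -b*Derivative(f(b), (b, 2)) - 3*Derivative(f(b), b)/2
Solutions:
 f(b) = C1 + C2/sqrt(b)


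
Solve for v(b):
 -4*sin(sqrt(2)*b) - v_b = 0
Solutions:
 v(b) = C1 + 2*sqrt(2)*cos(sqrt(2)*b)


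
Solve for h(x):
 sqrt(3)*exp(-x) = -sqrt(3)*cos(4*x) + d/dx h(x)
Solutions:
 h(x) = C1 + sqrt(3)*sin(4*x)/4 - sqrt(3)*exp(-x)


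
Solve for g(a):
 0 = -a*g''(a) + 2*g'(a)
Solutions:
 g(a) = C1 + C2*a^3


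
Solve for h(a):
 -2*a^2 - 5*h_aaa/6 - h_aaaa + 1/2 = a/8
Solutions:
 h(a) = C1 + C2*a + C3*a^2 + C4*exp(-5*a/6) - a^5/25 + 187*a^4/800 - 511*a^3/500


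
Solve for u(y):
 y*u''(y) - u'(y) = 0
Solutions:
 u(y) = C1 + C2*y^2


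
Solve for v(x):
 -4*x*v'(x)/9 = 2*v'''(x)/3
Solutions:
 v(x) = C1 + Integral(C2*airyai(-2^(1/3)*3^(2/3)*x/3) + C3*airybi(-2^(1/3)*3^(2/3)*x/3), x)


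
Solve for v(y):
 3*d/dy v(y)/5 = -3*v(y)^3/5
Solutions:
 v(y) = -sqrt(2)*sqrt(-1/(C1 - y))/2
 v(y) = sqrt(2)*sqrt(-1/(C1 - y))/2


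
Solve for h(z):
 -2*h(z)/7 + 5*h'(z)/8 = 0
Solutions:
 h(z) = C1*exp(16*z/35)


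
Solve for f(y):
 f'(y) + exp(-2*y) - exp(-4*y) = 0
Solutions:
 f(y) = C1 + exp(-2*y)/2 - exp(-4*y)/4


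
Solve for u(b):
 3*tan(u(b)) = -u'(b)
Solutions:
 u(b) = pi - asin(C1*exp(-3*b))
 u(b) = asin(C1*exp(-3*b))


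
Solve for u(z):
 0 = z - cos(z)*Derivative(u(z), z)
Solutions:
 u(z) = C1 + Integral(z/cos(z), z)


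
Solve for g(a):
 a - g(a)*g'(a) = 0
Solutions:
 g(a) = -sqrt(C1 + a^2)
 g(a) = sqrt(C1 + a^2)


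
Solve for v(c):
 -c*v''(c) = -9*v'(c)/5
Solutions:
 v(c) = C1 + C2*c^(14/5)


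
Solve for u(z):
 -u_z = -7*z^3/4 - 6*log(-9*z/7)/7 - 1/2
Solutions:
 u(z) = C1 + 7*z^4/16 + 6*z*log(-z)/7 + z*(-12*log(7) - 5 + 24*log(3))/14


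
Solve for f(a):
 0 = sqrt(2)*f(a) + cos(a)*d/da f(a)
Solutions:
 f(a) = C1*(sin(a) - 1)^(sqrt(2)/2)/(sin(a) + 1)^(sqrt(2)/2)


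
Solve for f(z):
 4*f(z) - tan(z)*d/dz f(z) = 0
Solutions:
 f(z) = C1*sin(z)^4


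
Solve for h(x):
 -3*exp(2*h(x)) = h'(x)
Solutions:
 h(x) = log(-sqrt(-1/(C1 - 3*x))) - log(2)/2
 h(x) = log(-1/(C1 - 3*x))/2 - log(2)/2


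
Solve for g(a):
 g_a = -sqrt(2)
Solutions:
 g(a) = C1 - sqrt(2)*a


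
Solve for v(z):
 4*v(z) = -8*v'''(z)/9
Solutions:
 v(z) = C3*exp(-6^(2/3)*z/2) + (C1*sin(3*2^(2/3)*3^(1/6)*z/4) + C2*cos(3*2^(2/3)*3^(1/6)*z/4))*exp(6^(2/3)*z/4)


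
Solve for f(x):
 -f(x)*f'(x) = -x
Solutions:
 f(x) = -sqrt(C1 + x^2)
 f(x) = sqrt(C1 + x^2)


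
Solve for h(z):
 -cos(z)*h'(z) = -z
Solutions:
 h(z) = C1 + Integral(z/cos(z), z)


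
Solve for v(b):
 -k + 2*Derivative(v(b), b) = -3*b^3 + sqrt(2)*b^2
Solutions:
 v(b) = C1 - 3*b^4/8 + sqrt(2)*b^3/6 + b*k/2


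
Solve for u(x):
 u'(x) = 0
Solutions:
 u(x) = C1


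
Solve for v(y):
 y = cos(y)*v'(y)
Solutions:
 v(y) = C1 + Integral(y/cos(y), y)


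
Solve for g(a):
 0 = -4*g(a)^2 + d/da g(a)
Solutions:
 g(a) = -1/(C1 + 4*a)


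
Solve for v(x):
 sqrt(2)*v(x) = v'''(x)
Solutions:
 v(x) = C3*exp(2^(1/6)*x) + (C1*sin(2^(1/6)*sqrt(3)*x/2) + C2*cos(2^(1/6)*sqrt(3)*x/2))*exp(-2^(1/6)*x/2)


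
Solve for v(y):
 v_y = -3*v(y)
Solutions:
 v(y) = C1*exp(-3*y)


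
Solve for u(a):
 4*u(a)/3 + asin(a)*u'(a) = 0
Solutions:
 u(a) = C1*exp(-4*Integral(1/asin(a), a)/3)


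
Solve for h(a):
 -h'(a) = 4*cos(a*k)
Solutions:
 h(a) = C1 - 4*sin(a*k)/k


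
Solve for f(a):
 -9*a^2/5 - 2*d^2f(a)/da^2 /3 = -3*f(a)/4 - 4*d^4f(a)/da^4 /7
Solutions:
 f(a) = 12*a^2/5 + (C1*sin(21^(1/4)*a*sin(atan(2*sqrt(35)/7)/2)/2) + C2*cos(21^(1/4)*a*sin(atan(2*sqrt(35)/7)/2)/2))*exp(-21^(1/4)*a*cos(atan(2*sqrt(35)/7)/2)/2) + (C3*sin(21^(1/4)*a*sin(atan(2*sqrt(35)/7)/2)/2) + C4*cos(21^(1/4)*a*sin(atan(2*sqrt(35)/7)/2)/2))*exp(21^(1/4)*a*cos(atan(2*sqrt(35)/7)/2)/2) + 64/15


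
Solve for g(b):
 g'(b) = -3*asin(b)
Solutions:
 g(b) = C1 - 3*b*asin(b) - 3*sqrt(1 - b^2)


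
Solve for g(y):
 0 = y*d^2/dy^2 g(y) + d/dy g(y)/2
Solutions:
 g(y) = C1 + C2*sqrt(y)


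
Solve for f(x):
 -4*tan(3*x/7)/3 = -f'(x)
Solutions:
 f(x) = C1 - 28*log(cos(3*x/7))/9


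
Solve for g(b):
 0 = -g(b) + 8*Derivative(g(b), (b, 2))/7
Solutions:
 g(b) = C1*exp(-sqrt(14)*b/4) + C2*exp(sqrt(14)*b/4)


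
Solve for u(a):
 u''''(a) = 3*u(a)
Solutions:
 u(a) = C1*exp(-3^(1/4)*a) + C2*exp(3^(1/4)*a) + C3*sin(3^(1/4)*a) + C4*cos(3^(1/4)*a)


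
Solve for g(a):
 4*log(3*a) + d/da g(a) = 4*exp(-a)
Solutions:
 g(a) = C1 - 4*a*log(a) + 4*a*(1 - log(3)) - 4*exp(-a)


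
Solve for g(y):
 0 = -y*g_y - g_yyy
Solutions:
 g(y) = C1 + Integral(C2*airyai(-y) + C3*airybi(-y), y)


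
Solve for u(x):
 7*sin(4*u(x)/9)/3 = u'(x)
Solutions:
 -7*x/3 + 9*log(cos(4*u(x)/9) - 1)/8 - 9*log(cos(4*u(x)/9) + 1)/8 = C1


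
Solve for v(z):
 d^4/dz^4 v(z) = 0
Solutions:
 v(z) = C1 + C2*z + C3*z^2 + C4*z^3


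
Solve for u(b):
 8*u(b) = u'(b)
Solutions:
 u(b) = C1*exp(8*b)


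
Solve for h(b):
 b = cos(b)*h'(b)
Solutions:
 h(b) = C1 + Integral(b/cos(b), b)


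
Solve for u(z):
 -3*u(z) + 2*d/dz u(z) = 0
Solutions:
 u(z) = C1*exp(3*z/2)


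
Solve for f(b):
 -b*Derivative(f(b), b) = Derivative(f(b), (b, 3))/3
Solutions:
 f(b) = C1 + Integral(C2*airyai(-3^(1/3)*b) + C3*airybi(-3^(1/3)*b), b)


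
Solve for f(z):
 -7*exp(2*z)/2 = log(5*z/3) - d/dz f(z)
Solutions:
 f(z) = C1 + z*log(z) + z*(-log(3) - 1 + log(5)) + 7*exp(2*z)/4


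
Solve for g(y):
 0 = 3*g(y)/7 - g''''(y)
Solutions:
 g(y) = C1*exp(-3^(1/4)*7^(3/4)*y/7) + C2*exp(3^(1/4)*7^(3/4)*y/7) + C3*sin(3^(1/4)*7^(3/4)*y/7) + C4*cos(3^(1/4)*7^(3/4)*y/7)


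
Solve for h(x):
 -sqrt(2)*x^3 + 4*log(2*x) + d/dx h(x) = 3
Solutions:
 h(x) = C1 + sqrt(2)*x^4/4 - 4*x*log(x) - x*log(16) + 7*x


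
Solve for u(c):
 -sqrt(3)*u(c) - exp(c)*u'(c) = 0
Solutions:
 u(c) = C1*exp(sqrt(3)*exp(-c))


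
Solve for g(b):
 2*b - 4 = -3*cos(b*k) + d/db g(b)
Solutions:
 g(b) = C1 + b^2 - 4*b + 3*sin(b*k)/k


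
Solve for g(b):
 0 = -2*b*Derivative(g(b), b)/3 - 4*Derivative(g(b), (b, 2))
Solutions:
 g(b) = C1 + C2*erf(sqrt(3)*b/6)


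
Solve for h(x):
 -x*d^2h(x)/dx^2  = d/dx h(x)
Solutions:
 h(x) = C1 + C2*log(x)


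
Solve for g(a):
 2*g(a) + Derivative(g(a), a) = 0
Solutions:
 g(a) = C1*exp(-2*a)


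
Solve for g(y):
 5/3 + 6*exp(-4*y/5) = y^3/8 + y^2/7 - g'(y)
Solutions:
 g(y) = C1 + y^4/32 + y^3/21 - 5*y/3 + 15*exp(-4*y/5)/2


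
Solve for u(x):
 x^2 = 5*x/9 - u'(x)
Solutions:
 u(x) = C1 - x^3/3 + 5*x^2/18


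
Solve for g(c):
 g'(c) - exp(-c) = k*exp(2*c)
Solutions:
 g(c) = C1 + k*exp(2*c)/2 - exp(-c)


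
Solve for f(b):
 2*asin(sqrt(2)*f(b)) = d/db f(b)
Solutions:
 Integral(1/asin(sqrt(2)*_y), (_y, f(b))) = C1 + 2*b


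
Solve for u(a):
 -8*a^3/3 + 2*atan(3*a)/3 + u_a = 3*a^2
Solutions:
 u(a) = C1 + 2*a^4/3 + a^3 - 2*a*atan(3*a)/3 + log(9*a^2 + 1)/9


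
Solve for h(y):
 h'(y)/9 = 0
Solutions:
 h(y) = C1


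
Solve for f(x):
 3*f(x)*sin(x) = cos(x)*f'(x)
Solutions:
 f(x) = C1/cos(x)^3


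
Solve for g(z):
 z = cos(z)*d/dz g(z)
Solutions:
 g(z) = C1 + Integral(z/cos(z), z)


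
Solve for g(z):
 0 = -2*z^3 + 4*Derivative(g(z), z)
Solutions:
 g(z) = C1 + z^4/8


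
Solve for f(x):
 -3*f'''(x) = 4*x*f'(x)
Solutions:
 f(x) = C1 + Integral(C2*airyai(-6^(2/3)*x/3) + C3*airybi(-6^(2/3)*x/3), x)


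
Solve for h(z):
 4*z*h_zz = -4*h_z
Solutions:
 h(z) = C1 + C2*log(z)


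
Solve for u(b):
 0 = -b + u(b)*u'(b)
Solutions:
 u(b) = -sqrt(C1 + b^2)
 u(b) = sqrt(C1 + b^2)


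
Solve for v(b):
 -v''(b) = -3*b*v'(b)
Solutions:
 v(b) = C1 + C2*erfi(sqrt(6)*b/2)


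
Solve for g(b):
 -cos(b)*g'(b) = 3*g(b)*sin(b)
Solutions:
 g(b) = C1*cos(b)^3


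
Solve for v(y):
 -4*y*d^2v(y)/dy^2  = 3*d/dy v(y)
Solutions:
 v(y) = C1 + C2*y^(1/4)


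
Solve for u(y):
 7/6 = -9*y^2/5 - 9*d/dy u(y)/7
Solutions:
 u(y) = C1 - 7*y^3/15 - 49*y/54


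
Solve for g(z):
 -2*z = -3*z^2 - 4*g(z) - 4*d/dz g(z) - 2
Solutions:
 g(z) = C1*exp(-z) - 3*z^2/4 + 2*z - 5/2


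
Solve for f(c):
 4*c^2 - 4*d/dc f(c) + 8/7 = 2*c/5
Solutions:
 f(c) = C1 + c^3/3 - c^2/20 + 2*c/7


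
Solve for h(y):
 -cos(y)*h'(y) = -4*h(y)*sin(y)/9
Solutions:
 h(y) = C1/cos(y)^(4/9)


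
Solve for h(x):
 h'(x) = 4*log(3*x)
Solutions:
 h(x) = C1 + 4*x*log(x) - 4*x + x*log(81)


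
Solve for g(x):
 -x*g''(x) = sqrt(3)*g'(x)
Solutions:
 g(x) = C1 + C2*x^(1 - sqrt(3))


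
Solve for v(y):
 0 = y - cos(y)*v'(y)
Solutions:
 v(y) = C1 + Integral(y/cos(y), y)


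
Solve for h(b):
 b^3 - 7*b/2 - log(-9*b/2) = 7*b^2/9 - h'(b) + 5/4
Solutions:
 h(b) = C1 - b^4/4 + 7*b^3/27 + 7*b^2/4 + b*log(-b) + b*(-log(2) + 1/4 + 2*log(3))


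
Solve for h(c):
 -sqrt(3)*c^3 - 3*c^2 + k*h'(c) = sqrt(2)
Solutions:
 h(c) = C1 + sqrt(3)*c^4/(4*k) + c^3/k + sqrt(2)*c/k


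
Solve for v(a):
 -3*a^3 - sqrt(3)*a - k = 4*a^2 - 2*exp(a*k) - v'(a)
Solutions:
 v(a) = C1 + 3*a^4/4 + 4*a^3/3 + sqrt(3)*a^2/2 + a*k - 2*exp(a*k)/k


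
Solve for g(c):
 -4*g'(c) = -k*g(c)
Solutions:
 g(c) = C1*exp(c*k/4)


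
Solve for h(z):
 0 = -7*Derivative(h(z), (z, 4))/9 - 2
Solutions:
 h(z) = C1 + C2*z + C3*z^2 + C4*z^3 - 3*z^4/28


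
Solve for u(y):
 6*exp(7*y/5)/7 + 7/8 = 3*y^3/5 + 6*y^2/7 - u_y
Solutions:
 u(y) = C1 + 3*y^4/20 + 2*y^3/7 - 7*y/8 - 30*exp(7*y/5)/49


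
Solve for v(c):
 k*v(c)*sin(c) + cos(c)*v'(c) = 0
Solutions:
 v(c) = C1*exp(k*log(cos(c)))


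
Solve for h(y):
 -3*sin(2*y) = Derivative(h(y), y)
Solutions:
 h(y) = C1 + 3*cos(2*y)/2


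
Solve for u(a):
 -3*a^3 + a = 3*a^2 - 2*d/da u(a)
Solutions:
 u(a) = C1 + 3*a^4/8 + a^3/2 - a^2/4


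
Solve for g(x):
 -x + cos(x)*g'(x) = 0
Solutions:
 g(x) = C1 + Integral(x/cos(x), x)


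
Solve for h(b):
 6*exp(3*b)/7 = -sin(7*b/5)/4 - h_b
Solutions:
 h(b) = C1 - 2*exp(3*b)/7 + 5*cos(7*b/5)/28


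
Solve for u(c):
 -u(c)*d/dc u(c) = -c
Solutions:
 u(c) = -sqrt(C1 + c^2)
 u(c) = sqrt(C1 + c^2)


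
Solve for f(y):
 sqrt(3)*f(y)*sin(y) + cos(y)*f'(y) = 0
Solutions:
 f(y) = C1*cos(y)^(sqrt(3))


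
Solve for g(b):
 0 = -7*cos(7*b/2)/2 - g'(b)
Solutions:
 g(b) = C1 - sin(7*b/2)


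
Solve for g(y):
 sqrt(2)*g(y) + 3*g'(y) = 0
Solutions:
 g(y) = C1*exp(-sqrt(2)*y/3)


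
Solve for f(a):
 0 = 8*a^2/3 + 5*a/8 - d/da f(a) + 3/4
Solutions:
 f(a) = C1 + 8*a^3/9 + 5*a^2/16 + 3*a/4


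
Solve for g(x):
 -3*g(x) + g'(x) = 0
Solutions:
 g(x) = C1*exp(3*x)


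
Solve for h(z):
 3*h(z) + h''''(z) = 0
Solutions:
 h(z) = (C1*sin(sqrt(2)*3^(1/4)*z/2) + C2*cos(sqrt(2)*3^(1/4)*z/2))*exp(-sqrt(2)*3^(1/4)*z/2) + (C3*sin(sqrt(2)*3^(1/4)*z/2) + C4*cos(sqrt(2)*3^(1/4)*z/2))*exp(sqrt(2)*3^(1/4)*z/2)


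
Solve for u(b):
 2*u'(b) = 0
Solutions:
 u(b) = C1


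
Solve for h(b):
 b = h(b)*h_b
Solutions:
 h(b) = -sqrt(C1 + b^2)
 h(b) = sqrt(C1 + b^2)


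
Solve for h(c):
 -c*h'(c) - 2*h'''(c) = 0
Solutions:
 h(c) = C1 + Integral(C2*airyai(-2^(2/3)*c/2) + C3*airybi(-2^(2/3)*c/2), c)


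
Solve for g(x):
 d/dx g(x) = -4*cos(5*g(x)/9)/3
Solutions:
 4*x/3 - 9*log(sin(5*g(x)/9) - 1)/10 + 9*log(sin(5*g(x)/9) + 1)/10 = C1


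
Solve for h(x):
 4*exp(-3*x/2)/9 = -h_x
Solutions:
 h(x) = C1 + 8*exp(-3*x/2)/27


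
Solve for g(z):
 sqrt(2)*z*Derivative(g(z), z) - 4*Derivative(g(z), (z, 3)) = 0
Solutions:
 g(z) = C1 + Integral(C2*airyai(sqrt(2)*z/2) + C3*airybi(sqrt(2)*z/2), z)


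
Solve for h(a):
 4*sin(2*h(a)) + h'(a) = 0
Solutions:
 h(a) = pi - acos((-C1 - exp(16*a))/(C1 - exp(16*a)))/2
 h(a) = acos((-C1 - exp(16*a))/(C1 - exp(16*a)))/2


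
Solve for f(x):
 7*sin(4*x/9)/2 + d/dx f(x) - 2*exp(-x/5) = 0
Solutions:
 f(x) = C1 + 63*cos(4*x/9)/8 - 10*exp(-x/5)


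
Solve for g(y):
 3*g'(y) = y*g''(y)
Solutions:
 g(y) = C1 + C2*y^4


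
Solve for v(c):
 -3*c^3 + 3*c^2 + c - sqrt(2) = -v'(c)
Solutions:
 v(c) = C1 + 3*c^4/4 - c^3 - c^2/2 + sqrt(2)*c


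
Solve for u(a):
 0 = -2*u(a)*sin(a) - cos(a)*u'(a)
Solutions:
 u(a) = C1*cos(a)^2


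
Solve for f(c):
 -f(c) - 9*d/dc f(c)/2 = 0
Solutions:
 f(c) = C1*exp(-2*c/9)


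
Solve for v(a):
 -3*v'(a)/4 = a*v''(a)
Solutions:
 v(a) = C1 + C2*a^(1/4)


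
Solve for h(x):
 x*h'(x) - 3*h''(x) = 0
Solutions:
 h(x) = C1 + C2*erfi(sqrt(6)*x/6)


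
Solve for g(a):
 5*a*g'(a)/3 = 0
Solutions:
 g(a) = C1


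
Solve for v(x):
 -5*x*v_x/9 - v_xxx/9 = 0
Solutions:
 v(x) = C1 + Integral(C2*airyai(-5^(1/3)*x) + C3*airybi(-5^(1/3)*x), x)


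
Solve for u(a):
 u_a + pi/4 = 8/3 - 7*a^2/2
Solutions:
 u(a) = C1 - 7*a^3/6 - pi*a/4 + 8*a/3


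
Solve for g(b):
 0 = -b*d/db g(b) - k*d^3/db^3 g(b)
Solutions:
 g(b) = C1 + Integral(C2*airyai(b*(-1/k)^(1/3)) + C3*airybi(b*(-1/k)^(1/3)), b)


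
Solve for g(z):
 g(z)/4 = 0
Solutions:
 g(z) = 0


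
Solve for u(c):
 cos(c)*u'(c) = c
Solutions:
 u(c) = C1 + Integral(c/cos(c), c)


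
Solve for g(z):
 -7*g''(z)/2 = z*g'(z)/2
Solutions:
 g(z) = C1 + C2*erf(sqrt(14)*z/14)


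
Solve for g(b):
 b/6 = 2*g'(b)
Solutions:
 g(b) = C1 + b^2/24


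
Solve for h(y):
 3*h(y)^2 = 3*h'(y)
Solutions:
 h(y) = -1/(C1 + y)


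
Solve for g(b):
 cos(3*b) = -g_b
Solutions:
 g(b) = C1 - sin(3*b)/3


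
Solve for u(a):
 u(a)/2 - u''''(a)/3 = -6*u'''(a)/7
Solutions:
 u(a) = C1*exp(a*(9 - 7*sqrt(-2*7^(2/3)/(-243 + sqrt(78257))^(1/3) + 7^(1/3)*(-243 + sqrt(78257))^(1/3)/7 + 81/49))/14)*sin(a*sqrt(-162/49 - 2*7^(2/3)/(-243 + sqrt(78257))^(1/3) + 7^(1/3)*(-243 + sqrt(78257))^(1/3)/7 + 1458/(343*sqrt(-2*7^(2/3)/(-243 + sqrt(78257))^(1/3) + 7^(1/3)*(-243 + sqrt(78257))^(1/3)/7 + 81/49)))/2) + C2*exp(a*(9 - 7*sqrt(-2*7^(2/3)/(-243 + sqrt(78257))^(1/3) + 7^(1/3)*(-243 + sqrt(78257))^(1/3)/7 + 81/49))/14)*cos(a*sqrt(-162/49 - 2*7^(2/3)/(-243 + sqrt(78257))^(1/3) + 7^(1/3)*(-243 + sqrt(78257))^(1/3)/7 + 1458/(343*sqrt(-2*7^(2/3)/(-243 + sqrt(78257))^(1/3) + 7^(1/3)*(-243 + sqrt(78257))^(1/3)/7 + 81/49)))/2) + C3*exp(a*(7*sqrt(-2*7^(2/3)/(-243 + sqrt(78257))^(1/3) + 7^(1/3)*(-243 + sqrt(78257))^(1/3)/7 + 81/49) + 9 + 7*sqrt(-7^(1/3)*(-243 + sqrt(78257))^(1/3)/7 + 2*7^(2/3)/(-243 + sqrt(78257))^(1/3) + 162/49 + 1458/(343*sqrt(-2*7^(2/3)/(-243 + sqrt(78257))^(1/3) + 7^(1/3)*(-243 + sqrt(78257))^(1/3)/7 + 81/49))))/14) + C4*exp(a*(-7*sqrt(-7^(1/3)*(-243 + sqrt(78257))^(1/3)/7 + 2*7^(2/3)/(-243 + sqrt(78257))^(1/3) + 162/49 + 1458/(343*sqrt(-2*7^(2/3)/(-243 + sqrt(78257))^(1/3) + 7^(1/3)*(-243 + sqrt(78257))^(1/3)/7 + 81/49))) + 7*sqrt(-2*7^(2/3)/(-243 + sqrt(78257))^(1/3) + 7^(1/3)*(-243 + sqrt(78257))^(1/3)/7 + 81/49) + 9)/14)


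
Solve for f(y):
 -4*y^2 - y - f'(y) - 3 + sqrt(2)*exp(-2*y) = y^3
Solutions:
 f(y) = C1 - y^4/4 - 4*y^3/3 - y^2/2 - 3*y - sqrt(2)*exp(-2*y)/2


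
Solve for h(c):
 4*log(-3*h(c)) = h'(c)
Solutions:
 -Integral(1/(log(-_y) + log(3)), (_y, h(c)))/4 = C1 - c


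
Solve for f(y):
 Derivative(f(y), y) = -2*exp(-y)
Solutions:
 f(y) = C1 + 2*exp(-y)


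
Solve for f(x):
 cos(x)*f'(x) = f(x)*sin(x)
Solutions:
 f(x) = C1/cos(x)


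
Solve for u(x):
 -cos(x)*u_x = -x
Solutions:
 u(x) = C1 + Integral(x/cos(x), x)


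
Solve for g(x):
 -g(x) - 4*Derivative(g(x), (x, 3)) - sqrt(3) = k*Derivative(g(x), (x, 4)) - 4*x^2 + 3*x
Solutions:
 g(x) = C1*exp(x*Piecewise((-sqrt(-2*2^(1/3)*(-1/k^3)^(1/3) + 4/k^2)/2 - sqrt(2*2^(1/3)*(-1/k^3)^(1/3) + 8/k^2 + 16/(k^3*sqrt(-2*2^(1/3)*(-1/k^3)^(1/3) + 4/k^2)))/2 - 1/k, Eq(1/k, 0)), (-sqrt(2*(sqrt(-1/(27*k^3) + k^(-6)) + k^(-3))^(1/3) + 2/(3*k*(sqrt(-1/(27*k^3) + k^(-6)) + k^(-3))^(1/3)) + 4/k^2)/2 - sqrt(-2*(sqrt(-1/(27*k^3) + k^(-6)) + k^(-3))^(1/3) - 2/(3*k*(sqrt(-1/(27*k^3) + k^(-6)) + k^(-3))^(1/3)) + 8/k^2 + 16/(k^3*sqrt(2*(sqrt(-1/(27*k^3) + k^(-6)) + k^(-3))^(1/3) + 2/(3*k*(sqrt(-1/(27*k^3) + k^(-6)) + k^(-3))^(1/3)) + 4/k^2)))/2 - 1/k, True))) + C2*exp(x*Piecewise((-sqrt(-2*2^(1/3)*(-1/k^3)^(1/3) + 4/k^2)/2 + sqrt(2*2^(1/3)*(-1/k^3)^(1/3) + 8/k^2 + 16/(k^3*sqrt(-2*2^(1/3)*(-1/k^3)^(1/3) + 4/k^2)))/2 - 1/k, Eq(1/k, 0)), (-sqrt(2*(sqrt(-1/(27*k^3) + k^(-6)) + k^(-3))^(1/3) + 2/(3*k*(sqrt(-1/(27*k^3) + k^(-6)) + k^(-3))^(1/3)) + 4/k^2)/2 + sqrt(-2*(sqrt(-1/(27*k^3) + k^(-6)) + k^(-3))^(1/3) - 2/(3*k*(sqrt(-1/(27*k^3) + k^(-6)) + k^(-3))^(1/3)) + 8/k^2 + 16/(k^3*sqrt(2*(sqrt(-1/(27*k^3) + k^(-6)) + k^(-3))^(1/3) + 2/(3*k*(sqrt(-1/(27*k^3) + k^(-6)) + k^(-3))^(1/3)) + 4/k^2)))/2 - 1/k, True))) + C3*exp(x*Piecewise((sqrt(-2*2^(1/3)*(-1/k^3)^(1/3) + 4/k^2)/2 - sqrt(2*2^(1/3)*(-1/k^3)^(1/3) + 8/k^2 - 16/(k^3*sqrt(-2*2^(1/3)*(-1/k^3)^(1/3) + 4/k^2)))/2 - 1/k, Eq(1/k, 0)), (sqrt(2*(sqrt(-1/(27*k^3) + k^(-6)) + k^(-3))^(1/3) + 2/(3*k*(sqrt(-1/(27*k^3) + k^(-6)) + k^(-3))^(1/3)) + 4/k^2)/2 - sqrt(-2*(sqrt(-1/(27*k^3) + k^(-6)) + k^(-3))^(1/3) - 2/(3*k*(sqrt(-1/(27*k^3) + k^(-6)) + k^(-3))^(1/3)) + 8/k^2 - 16/(k^3*sqrt(2*(sqrt(-1/(27*k^3) + k^(-6)) + k^(-3))^(1/3) + 2/(3*k*(sqrt(-1/(27*k^3) + k^(-6)) + k^(-3))^(1/3)) + 4/k^2)))/2 - 1/k, True))) + C4*exp(x*Piecewise((sqrt(-2*2^(1/3)*(-1/k^3)^(1/3) + 4/k^2)/2 + sqrt(2*2^(1/3)*(-1/k^3)^(1/3) + 8/k^2 - 16/(k^3*sqrt(-2*2^(1/3)*(-1/k^3)^(1/3) + 4/k^2)))/2 - 1/k, Eq(1/k, 0)), (sqrt(2*(sqrt(-1/(27*k^3) + k^(-6)) + k^(-3))^(1/3) + 2/(3*k*(sqrt(-1/(27*k^3) + k^(-6)) + k^(-3))^(1/3)) + 4/k^2)/2 + sqrt(-2*(sqrt(-1/(27*k^3) + k^(-6)) + k^(-3))^(1/3) - 2/(3*k*(sqrt(-1/(27*k^3) + k^(-6)) + k^(-3))^(1/3)) + 8/k^2 - 16/(k^3*sqrt(2*(sqrt(-1/(27*k^3) + k^(-6)) + k^(-3))^(1/3) + 2/(3*k*(sqrt(-1/(27*k^3) + k^(-6)) + k^(-3))^(1/3)) + 4/k^2)))/2 - 1/k, True))) + 4*x^2 - 3*x - sqrt(3)


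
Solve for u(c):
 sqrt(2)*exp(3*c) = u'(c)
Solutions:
 u(c) = C1 + sqrt(2)*exp(3*c)/3


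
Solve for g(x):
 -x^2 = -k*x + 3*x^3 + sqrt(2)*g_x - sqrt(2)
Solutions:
 g(x) = C1 + sqrt(2)*k*x^2/4 - 3*sqrt(2)*x^4/8 - sqrt(2)*x^3/6 + x


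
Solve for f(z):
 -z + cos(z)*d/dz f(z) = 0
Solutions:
 f(z) = C1 + Integral(z/cos(z), z)


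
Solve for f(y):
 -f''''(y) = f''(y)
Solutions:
 f(y) = C1 + C2*y + C3*sin(y) + C4*cos(y)


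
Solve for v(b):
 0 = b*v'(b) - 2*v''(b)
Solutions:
 v(b) = C1 + C2*erfi(b/2)


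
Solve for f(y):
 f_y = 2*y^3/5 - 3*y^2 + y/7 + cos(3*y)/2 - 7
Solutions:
 f(y) = C1 + y^4/10 - y^3 + y^2/14 - 7*y + sin(3*y)/6


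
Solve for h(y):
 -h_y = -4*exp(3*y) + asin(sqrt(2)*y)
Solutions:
 h(y) = C1 - y*asin(sqrt(2)*y) - sqrt(2)*sqrt(1 - 2*y^2)/2 + 4*exp(3*y)/3


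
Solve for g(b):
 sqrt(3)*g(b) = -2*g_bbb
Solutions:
 g(b) = C3*exp(-2^(2/3)*3^(1/6)*b/2) + (C1*sin(6^(2/3)*b/4) + C2*cos(6^(2/3)*b/4))*exp(2^(2/3)*3^(1/6)*b/4)


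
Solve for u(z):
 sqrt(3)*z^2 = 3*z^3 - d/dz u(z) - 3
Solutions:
 u(z) = C1 + 3*z^4/4 - sqrt(3)*z^3/3 - 3*z


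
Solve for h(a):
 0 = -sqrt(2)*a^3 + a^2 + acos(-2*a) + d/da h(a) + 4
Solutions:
 h(a) = C1 + sqrt(2)*a^4/4 - a^3/3 - a*acos(-2*a) - 4*a - sqrt(1 - 4*a^2)/2


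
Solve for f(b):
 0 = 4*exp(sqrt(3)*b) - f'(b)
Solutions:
 f(b) = C1 + 4*sqrt(3)*exp(sqrt(3)*b)/3


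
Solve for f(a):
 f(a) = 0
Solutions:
 f(a) = 0


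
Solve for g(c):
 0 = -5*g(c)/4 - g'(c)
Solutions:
 g(c) = C1*exp(-5*c/4)


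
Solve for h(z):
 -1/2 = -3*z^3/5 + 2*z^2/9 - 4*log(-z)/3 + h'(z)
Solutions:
 h(z) = C1 + 3*z^4/20 - 2*z^3/27 + 4*z*log(-z)/3 - 11*z/6


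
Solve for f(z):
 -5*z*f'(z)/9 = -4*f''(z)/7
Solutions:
 f(z) = C1 + C2*erfi(sqrt(70)*z/12)


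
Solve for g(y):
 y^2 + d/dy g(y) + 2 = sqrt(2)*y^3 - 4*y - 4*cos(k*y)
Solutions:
 g(y) = C1 + sqrt(2)*y^4/4 - y^3/3 - 2*y^2 - 2*y - 4*sin(k*y)/k


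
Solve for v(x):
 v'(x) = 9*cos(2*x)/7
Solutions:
 v(x) = C1 + 9*sin(2*x)/14


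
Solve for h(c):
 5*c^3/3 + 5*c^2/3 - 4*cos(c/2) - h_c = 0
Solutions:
 h(c) = C1 + 5*c^4/12 + 5*c^3/9 - 8*sin(c/2)


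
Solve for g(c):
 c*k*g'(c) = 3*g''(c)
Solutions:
 g(c) = Piecewise((-sqrt(6)*sqrt(pi)*C1*erf(sqrt(6)*c*sqrt(-k)/6)/(2*sqrt(-k)) - C2, (k > 0) | (k < 0)), (-C1*c - C2, True))


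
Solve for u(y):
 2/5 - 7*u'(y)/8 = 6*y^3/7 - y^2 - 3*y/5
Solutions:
 u(y) = C1 - 12*y^4/49 + 8*y^3/21 + 12*y^2/35 + 16*y/35


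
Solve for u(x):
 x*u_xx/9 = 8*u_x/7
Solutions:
 u(x) = C1 + C2*x^(79/7)


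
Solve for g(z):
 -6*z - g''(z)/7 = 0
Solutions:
 g(z) = C1 + C2*z - 7*z^3


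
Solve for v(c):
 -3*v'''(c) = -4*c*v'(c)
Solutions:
 v(c) = C1 + Integral(C2*airyai(6^(2/3)*c/3) + C3*airybi(6^(2/3)*c/3), c)


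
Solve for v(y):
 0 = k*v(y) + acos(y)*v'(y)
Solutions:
 v(y) = C1*exp(-k*Integral(1/acos(y), y))


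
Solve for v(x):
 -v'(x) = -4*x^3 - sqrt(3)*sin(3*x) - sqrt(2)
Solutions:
 v(x) = C1 + x^4 + sqrt(2)*x - sqrt(3)*cos(3*x)/3


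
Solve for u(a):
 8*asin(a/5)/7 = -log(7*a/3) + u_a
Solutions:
 u(a) = C1 + a*log(a) + 8*a*asin(a/5)/7 - a*log(3) - a + a*log(7) + 8*sqrt(25 - a^2)/7


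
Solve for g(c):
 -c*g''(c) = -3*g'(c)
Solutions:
 g(c) = C1 + C2*c^4


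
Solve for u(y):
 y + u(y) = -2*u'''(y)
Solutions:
 u(y) = C3*exp(-2^(2/3)*y/2) - y + (C1*sin(2^(2/3)*sqrt(3)*y/4) + C2*cos(2^(2/3)*sqrt(3)*y/4))*exp(2^(2/3)*y/4)


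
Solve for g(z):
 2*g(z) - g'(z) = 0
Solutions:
 g(z) = C1*exp(2*z)


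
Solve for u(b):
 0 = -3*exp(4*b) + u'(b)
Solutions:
 u(b) = C1 + 3*exp(4*b)/4


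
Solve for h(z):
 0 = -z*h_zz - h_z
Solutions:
 h(z) = C1 + C2*log(z)


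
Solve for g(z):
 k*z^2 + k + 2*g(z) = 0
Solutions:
 g(z) = k*(-z^2 - 1)/2


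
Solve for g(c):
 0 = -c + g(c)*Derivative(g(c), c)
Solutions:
 g(c) = -sqrt(C1 + c^2)
 g(c) = sqrt(C1 + c^2)


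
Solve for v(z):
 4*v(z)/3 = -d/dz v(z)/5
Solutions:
 v(z) = C1*exp(-20*z/3)


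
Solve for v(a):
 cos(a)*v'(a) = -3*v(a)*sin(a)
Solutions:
 v(a) = C1*cos(a)^3


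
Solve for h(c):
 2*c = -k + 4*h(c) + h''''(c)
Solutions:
 h(c) = c/2 + k/4 + (C1*sin(c) + C2*cos(c))*exp(-c) + (C3*sin(c) + C4*cos(c))*exp(c)


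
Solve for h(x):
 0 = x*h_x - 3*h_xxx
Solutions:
 h(x) = C1 + Integral(C2*airyai(3^(2/3)*x/3) + C3*airybi(3^(2/3)*x/3), x)


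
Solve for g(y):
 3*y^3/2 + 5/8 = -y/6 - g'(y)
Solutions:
 g(y) = C1 - 3*y^4/8 - y^2/12 - 5*y/8


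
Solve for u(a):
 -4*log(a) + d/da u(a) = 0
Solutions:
 u(a) = C1 + 4*a*log(a) - 4*a


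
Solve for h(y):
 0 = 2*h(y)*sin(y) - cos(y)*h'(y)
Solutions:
 h(y) = C1/cos(y)^2


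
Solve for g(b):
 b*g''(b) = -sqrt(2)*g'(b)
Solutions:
 g(b) = C1 + C2*b^(1 - sqrt(2))


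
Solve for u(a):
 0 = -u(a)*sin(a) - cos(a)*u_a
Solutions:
 u(a) = C1*cos(a)


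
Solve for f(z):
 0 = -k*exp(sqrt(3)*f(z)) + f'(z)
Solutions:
 f(z) = sqrt(3)*(2*log(-1/(C1 + k*z)) - log(3))/6


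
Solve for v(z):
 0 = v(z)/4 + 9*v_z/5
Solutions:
 v(z) = C1*exp(-5*z/36)


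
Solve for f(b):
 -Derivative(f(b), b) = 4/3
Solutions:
 f(b) = C1 - 4*b/3


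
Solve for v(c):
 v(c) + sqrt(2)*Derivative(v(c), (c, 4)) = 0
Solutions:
 v(c) = (C1*sin(2^(3/8)*c/2) + C2*cos(2^(3/8)*c/2))*exp(-2^(3/8)*c/2) + (C3*sin(2^(3/8)*c/2) + C4*cos(2^(3/8)*c/2))*exp(2^(3/8)*c/2)


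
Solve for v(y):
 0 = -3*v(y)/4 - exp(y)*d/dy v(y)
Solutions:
 v(y) = C1*exp(3*exp(-y)/4)


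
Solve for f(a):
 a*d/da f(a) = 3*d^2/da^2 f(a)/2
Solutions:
 f(a) = C1 + C2*erfi(sqrt(3)*a/3)
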